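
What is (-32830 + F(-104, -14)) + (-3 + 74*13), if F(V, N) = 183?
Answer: -31688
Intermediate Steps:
(-32830 + F(-104, -14)) + (-3 + 74*13) = (-32830 + 183) + (-3 + 74*13) = -32647 + (-3 + 962) = -32647 + 959 = -31688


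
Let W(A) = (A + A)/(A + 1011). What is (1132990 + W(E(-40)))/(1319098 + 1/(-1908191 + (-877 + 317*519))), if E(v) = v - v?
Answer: 1976552039550/2301225820409 ≈ 0.85891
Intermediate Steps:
E(v) = 0
W(A) = 2*A/(1011 + A) (W(A) = (2*A)/(1011 + A) = 2*A/(1011 + A))
(1132990 + W(E(-40)))/(1319098 + 1/(-1908191 + (-877 + 317*519))) = (1132990 + 2*0/(1011 + 0))/(1319098 + 1/(-1908191 + (-877 + 317*519))) = (1132990 + 2*0/1011)/(1319098 + 1/(-1908191 + (-877 + 164523))) = (1132990 + 2*0*(1/1011))/(1319098 + 1/(-1908191 + 163646)) = (1132990 + 0)/(1319098 + 1/(-1744545)) = 1132990/(1319098 - 1/1744545) = 1132990/(2301225820409/1744545) = 1132990*(1744545/2301225820409) = 1976552039550/2301225820409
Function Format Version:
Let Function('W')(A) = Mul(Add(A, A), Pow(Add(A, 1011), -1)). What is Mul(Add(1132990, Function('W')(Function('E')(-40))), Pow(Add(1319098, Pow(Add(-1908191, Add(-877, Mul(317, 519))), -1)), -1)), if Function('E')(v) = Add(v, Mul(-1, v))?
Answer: Rational(1976552039550, 2301225820409) ≈ 0.85891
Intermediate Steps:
Function('E')(v) = 0
Function('W')(A) = Mul(2, A, Pow(Add(1011, A), -1)) (Function('W')(A) = Mul(Mul(2, A), Pow(Add(1011, A), -1)) = Mul(2, A, Pow(Add(1011, A), -1)))
Mul(Add(1132990, Function('W')(Function('E')(-40))), Pow(Add(1319098, Pow(Add(-1908191, Add(-877, Mul(317, 519))), -1)), -1)) = Mul(Add(1132990, Mul(2, 0, Pow(Add(1011, 0), -1))), Pow(Add(1319098, Pow(Add(-1908191, Add(-877, Mul(317, 519))), -1)), -1)) = Mul(Add(1132990, Mul(2, 0, Pow(1011, -1))), Pow(Add(1319098, Pow(Add(-1908191, Add(-877, 164523)), -1)), -1)) = Mul(Add(1132990, Mul(2, 0, Rational(1, 1011))), Pow(Add(1319098, Pow(Add(-1908191, 163646), -1)), -1)) = Mul(Add(1132990, 0), Pow(Add(1319098, Pow(-1744545, -1)), -1)) = Mul(1132990, Pow(Add(1319098, Rational(-1, 1744545)), -1)) = Mul(1132990, Pow(Rational(2301225820409, 1744545), -1)) = Mul(1132990, Rational(1744545, 2301225820409)) = Rational(1976552039550, 2301225820409)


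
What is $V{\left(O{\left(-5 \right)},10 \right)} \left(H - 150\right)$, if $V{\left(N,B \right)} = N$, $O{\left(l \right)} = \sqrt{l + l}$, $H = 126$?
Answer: $- 24 i \sqrt{10} \approx - 75.895 i$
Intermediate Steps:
$O{\left(l \right)} = \sqrt{2} \sqrt{l}$ ($O{\left(l \right)} = \sqrt{2 l} = \sqrt{2} \sqrt{l}$)
$V{\left(O{\left(-5 \right)},10 \right)} \left(H - 150\right) = \sqrt{2} \sqrt{-5} \left(126 - 150\right) = \sqrt{2} i \sqrt{5} \left(-24\right) = i \sqrt{10} \left(-24\right) = - 24 i \sqrt{10}$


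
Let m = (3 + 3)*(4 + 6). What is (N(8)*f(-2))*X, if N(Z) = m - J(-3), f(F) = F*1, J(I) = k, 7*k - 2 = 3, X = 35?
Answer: -4150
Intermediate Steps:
k = 5/7 (k = 2/7 + (⅐)*3 = 2/7 + 3/7 = 5/7 ≈ 0.71429)
m = 60 (m = 6*10 = 60)
J(I) = 5/7
f(F) = F
N(Z) = 415/7 (N(Z) = 60 - 1*5/7 = 60 - 5/7 = 415/7)
(N(8)*f(-2))*X = ((415/7)*(-2))*35 = -830/7*35 = -4150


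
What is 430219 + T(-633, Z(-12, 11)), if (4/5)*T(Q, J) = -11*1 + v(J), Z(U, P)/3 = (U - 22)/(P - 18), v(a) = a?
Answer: 12046257/28 ≈ 4.3022e+5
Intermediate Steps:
Z(U, P) = 3*(-22 + U)/(-18 + P) (Z(U, P) = 3*((U - 22)/(P - 18)) = 3*((-22 + U)/(-18 + P)) = 3*(-22 + U)/(-18 + P))
T(Q, J) = -55/4 + 5*J/4 (T(Q, J) = 5*(-11*1 + J)/4 = 5*(-11 + J)/4 = -55/4 + 5*J/4)
430219 + T(-633, Z(-12, 11)) = 430219 + (-55/4 + 5*(3*(-22 - 12)/(-18 + 11))/4) = 430219 + (-55/4 + 5*(3*(-34)/(-7))/4) = 430219 + (-55/4 + 5*(3*(-1/7)*(-34))/4) = 430219 + (-55/4 + (5/4)*(102/7)) = 430219 + (-55/4 + 255/14) = 430219 + 125/28 = 12046257/28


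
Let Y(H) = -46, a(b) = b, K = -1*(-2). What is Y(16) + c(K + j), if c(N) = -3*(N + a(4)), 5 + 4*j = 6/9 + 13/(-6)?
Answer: -473/8 ≈ -59.125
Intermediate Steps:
K = 2
j = -13/8 (j = -5/4 + (6/9 + 13/(-6))/4 = -5/4 + (6*(1/9) + 13*(-1/6))/4 = -5/4 + (2/3 - 13/6)/4 = -5/4 + (1/4)*(-3/2) = -5/4 - 3/8 = -13/8 ≈ -1.6250)
c(N) = -12 - 3*N (c(N) = -3*(N + 4) = -3*(4 + N) = -12 - 3*N)
Y(16) + c(K + j) = -46 + (-12 - 3*(2 - 13/8)) = -46 + (-12 - 3*3/8) = -46 + (-12 - 9/8) = -46 - 105/8 = -473/8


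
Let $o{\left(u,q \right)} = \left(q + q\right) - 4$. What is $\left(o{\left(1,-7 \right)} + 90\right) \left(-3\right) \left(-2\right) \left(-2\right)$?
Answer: $-864$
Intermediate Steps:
$o{\left(u,q \right)} = -4 + 2 q$ ($o{\left(u,q \right)} = 2 q - 4 = -4 + 2 q$)
$\left(o{\left(1,-7 \right)} + 90\right) \left(-3\right) \left(-2\right) \left(-2\right) = \left(\left(-4 + 2 \left(-7\right)\right) + 90\right) \left(-3\right) \left(-2\right) \left(-2\right) = \left(\left(-4 - 14\right) + 90\right) 6 \left(-2\right) = \left(-18 + 90\right) \left(-12\right) = 72 \left(-12\right) = -864$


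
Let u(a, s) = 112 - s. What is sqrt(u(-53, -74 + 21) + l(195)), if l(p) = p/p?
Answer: sqrt(166) ≈ 12.884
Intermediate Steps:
l(p) = 1
sqrt(u(-53, -74 + 21) + l(195)) = sqrt((112 - (-74 + 21)) + 1) = sqrt((112 - 1*(-53)) + 1) = sqrt((112 + 53) + 1) = sqrt(165 + 1) = sqrt(166)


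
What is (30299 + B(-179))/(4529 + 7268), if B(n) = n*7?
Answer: 618/251 ≈ 2.4622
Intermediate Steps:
B(n) = 7*n
(30299 + B(-179))/(4529 + 7268) = (30299 + 7*(-179))/(4529 + 7268) = (30299 - 1253)/11797 = 29046*(1/11797) = 618/251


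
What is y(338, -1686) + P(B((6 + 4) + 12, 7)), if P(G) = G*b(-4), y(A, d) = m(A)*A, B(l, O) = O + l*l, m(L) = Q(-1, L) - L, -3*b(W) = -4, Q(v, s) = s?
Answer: 1964/3 ≈ 654.67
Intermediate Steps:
b(W) = 4/3 (b(W) = -⅓*(-4) = 4/3)
m(L) = 0 (m(L) = L - L = 0)
B(l, O) = O + l²
y(A, d) = 0 (y(A, d) = 0*A = 0)
P(G) = 4*G/3 (P(G) = G*(4/3) = 4*G/3)
y(338, -1686) + P(B((6 + 4) + 12, 7)) = 0 + 4*(7 + ((6 + 4) + 12)²)/3 = 0 + 4*(7 + (10 + 12)²)/3 = 0 + 4*(7 + 22²)/3 = 0 + 4*(7 + 484)/3 = 0 + (4/3)*491 = 0 + 1964/3 = 1964/3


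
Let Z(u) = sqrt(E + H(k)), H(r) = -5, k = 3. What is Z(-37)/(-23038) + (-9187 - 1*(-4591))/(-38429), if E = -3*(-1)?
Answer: 4596/38429 - I*sqrt(2)/23038 ≈ 0.1196 - 6.1386e-5*I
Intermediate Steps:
E = 3
Z(u) = I*sqrt(2) (Z(u) = sqrt(3 - 5) = sqrt(-2) = I*sqrt(2))
Z(-37)/(-23038) + (-9187 - 1*(-4591))/(-38429) = (I*sqrt(2))/(-23038) + (-9187 - 1*(-4591))/(-38429) = (I*sqrt(2))*(-1/23038) + (-9187 + 4591)*(-1/38429) = -I*sqrt(2)/23038 - 4596*(-1/38429) = -I*sqrt(2)/23038 + 4596/38429 = 4596/38429 - I*sqrt(2)/23038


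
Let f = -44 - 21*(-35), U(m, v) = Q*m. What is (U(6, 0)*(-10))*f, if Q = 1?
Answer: -41460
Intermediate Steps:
U(m, v) = m (U(m, v) = 1*m = m)
f = 691 (f = -44 + 735 = 691)
(U(6, 0)*(-10))*f = (6*(-10))*691 = -60*691 = -41460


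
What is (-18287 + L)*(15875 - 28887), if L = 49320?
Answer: -403801396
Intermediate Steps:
(-18287 + L)*(15875 - 28887) = (-18287 + 49320)*(15875 - 28887) = 31033*(-13012) = -403801396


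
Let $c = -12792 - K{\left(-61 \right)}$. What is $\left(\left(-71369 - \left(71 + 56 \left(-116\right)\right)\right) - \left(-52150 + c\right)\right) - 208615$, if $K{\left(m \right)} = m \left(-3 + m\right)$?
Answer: $-204713$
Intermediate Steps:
$c = -16696$ ($c = -12792 - - 61 \left(-3 - 61\right) = -12792 - \left(-61\right) \left(-64\right) = -12792 - 3904 = -16696$)
$\left(\left(-71369 - \left(71 + 56 \left(-116\right)\right)\right) - \left(-52150 + c\right)\right) - 208615 = \left(\left(-71369 - \left(71 + 56 \left(-116\right)\right)\right) + \left(52150 - -16696\right)\right) - 208615 = \left(\left(-71369 - \left(71 - 6496\right)\right) + \left(52150 + 16696\right)\right) - 208615 = \left(\left(-71369 - -6425\right) + 68846\right) - 208615 = \left(\left(-71369 + 6425\right) + 68846\right) - 208615 = \left(-64944 + 68846\right) - 208615 = 3902 - 208615 = -204713$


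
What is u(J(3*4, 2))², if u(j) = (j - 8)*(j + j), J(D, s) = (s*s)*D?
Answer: 14745600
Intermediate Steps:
J(D, s) = D*s² (J(D, s) = s²*D = D*s²)
u(j) = 2*j*(-8 + j) (u(j) = (-8 + j)*(2*j) = 2*j*(-8 + j))
u(J(3*4, 2))² = (2*((3*4)*2²)*(-8 + (3*4)*2²))² = (2*(12*4)*(-8 + 12*4))² = (2*48*(-8 + 48))² = (2*48*40)² = 3840² = 14745600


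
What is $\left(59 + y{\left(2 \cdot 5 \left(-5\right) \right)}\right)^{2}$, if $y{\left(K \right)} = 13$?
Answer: $5184$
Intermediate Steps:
$\left(59 + y{\left(2 \cdot 5 \left(-5\right) \right)}\right)^{2} = \left(59 + 13\right)^{2} = 72^{2} = 5184$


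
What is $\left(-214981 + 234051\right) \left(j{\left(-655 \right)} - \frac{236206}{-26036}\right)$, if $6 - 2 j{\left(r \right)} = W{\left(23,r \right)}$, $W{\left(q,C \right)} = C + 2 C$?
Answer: $\frac{123452905970}{6509} \approx 1.8966 \cdot 10^{7}$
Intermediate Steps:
$W{\left(q,C \right)} = 3 C$
$j{\left(r \right)} = 3 - \frac{3 r}{2}$
$\left(-214981 + 234051\right) \left(j{\left(-655 \right)} - \frac{236206}{-26036}\right) = \left(-214981 + 234051\right) \left(\left(3 - - \frac{1965}{2}\right) - \frac{236206}{-26036}\right) = 19070 \left(\left(3 + \frac{1965}{2}\right) - - \frac{118103}{13018}\right) = 19070 \left(\frac{1971}{2} + \frac{118103}{13018}\right) = 19070 \cdot \frac{6473671}{6509} = \frac{123452905970}{6509}$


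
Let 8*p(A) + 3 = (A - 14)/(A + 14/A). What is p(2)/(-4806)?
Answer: 13/115344 ≈ 0.00011271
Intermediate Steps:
p(A) = -3/8 + (-14 + A)/(8*(A + 14/A)) (p(A) = -3/8 + ((A - 14)/(A + 14/A))/8 = -3/8 + ((-14 + A)/(A + 14/A))/8 = -3/8 + (-14 + A)/(8*(A + 14/A)))
p(2)/(-4806) = ((-21 - 1*2² - 7*2)/(4*(14 + 2²)))/(-4806) = -(-21 - 1*4 - 14)/(19224*(14 + 4)) = -(-21 - 4 - 14)/(19224*18) = -(-39)/(19224*18) = -1/4806*(-13/24) = 13/115344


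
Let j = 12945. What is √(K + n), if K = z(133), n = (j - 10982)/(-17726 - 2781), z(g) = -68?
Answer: I*√28636774573/20507 ≈ 8.252*I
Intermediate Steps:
n = -1963/20507 (n = (12945 - 10982)/(-17726 - 2781) = 1963/(-20507) = 1963*(-1/20507) = -1963/20507 ≈ -0.095723)
K = -68
√(K + n) = √(-68 - 1963/20507) = √(-1396439/20507) = I*√28636774573/20507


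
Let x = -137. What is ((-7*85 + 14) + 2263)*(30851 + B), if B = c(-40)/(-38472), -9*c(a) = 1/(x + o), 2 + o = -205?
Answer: 3090373404373751/59554656 ≈ 5.1891e+7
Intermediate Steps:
o = -207 (o = -2 - 205 = -207)
c(a) = 1/3096 (c(a) = -1/(9*(-137 - 207)) = -⅑/(-344) = -⅑*(-1/344) = 1/3096)
B = -1/119109312 (B = (1/3096)/(-38472) = (1/3096)*(-1/38472) = -1/119109312 ≈ -8.3956e-9)
((-7*85 + 14) + 2263)*(30851 + B) = ((-7*85 + 14) + 2263)*(30851 - 1/119109312) = ((-595 + 14) + 2263)*(3674641384511/119109312) = (-581 + 2263)*(3674641384511/119109312) = 1682*(3674641384511/119109312) = 3090373404373751/59554656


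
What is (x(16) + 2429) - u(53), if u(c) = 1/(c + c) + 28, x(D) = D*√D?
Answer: 261289/106 ≈ 2465.0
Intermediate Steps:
x(D) = D^(3/2)
u(c) = 28 + 1/(2*c) (u(c) = 1/(2*c) + 28 = 28 + 1/(2*c))
(x(16) + 2429) - u(53) = (16^(3/2) + 2429) - (28 + (½)/53) = (64 + 2429) - (28 + (½)*(1/53)) = 2493 - (28 + 1/106) = 2493 - 1*2969/106 = 2493 - 2969/106 = 261289/106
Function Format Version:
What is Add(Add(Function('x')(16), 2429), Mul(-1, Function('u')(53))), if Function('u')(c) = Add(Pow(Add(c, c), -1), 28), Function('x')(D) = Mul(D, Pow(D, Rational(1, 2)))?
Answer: Rational(261289, 106) ≈ 2465.0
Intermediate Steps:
Function('x')(D) = Pow(D, Rational(3, 2))
Function('u')(c) = Add(28, Mul(Rational(1, 2), Pow(c, -1))) (Function('u')(c) = Add(Pow(Mul(2, c), -1), 28) = Add(Mul(Rational(1, 2), Pow(c, -1)), 28) = Add(28, Mul(Rational(1, 2), Pow(c, -1))))
Add(Add(Function('x')(16), 2429), Mul(-1, Function('u')(53))) = Add(Add(Pow(16, Rational(3, 2)), 2429), Mul(-1, Add(28, Mul(Rational(1, 2), Pow(53, -1))))) = Add(Add(64, 2429), Mul(-1, Add(28, Mul(Rational(1, 2), Rational(1, 53))))) = Add(2493, Mul(-1, Add(28, Rational(1, 106)))) = Add(2493, Mul(-1, Rational(2969, 106))) = Add(2493, Rational(-2969, 106)) = Rational(261289, 106)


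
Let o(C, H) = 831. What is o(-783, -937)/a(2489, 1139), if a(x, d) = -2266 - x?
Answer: -277/1585 ≈ -0.17476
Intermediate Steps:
o(-783, -937)/a(2489, 1139) = 831/(-2266 - 1*2489) = 831/(-2266 - 2489) = 831/(-4755) = 831*(-1/4755) = -277/1585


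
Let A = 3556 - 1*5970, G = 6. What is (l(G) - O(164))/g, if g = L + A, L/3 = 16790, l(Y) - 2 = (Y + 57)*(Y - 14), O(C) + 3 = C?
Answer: -663/47956 ≈ -0.013825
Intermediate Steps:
A = -2414 (A = 3556 - 5970 = -2414)
O(C) = -3 + C
l(Y) = 2 + (-14 + Y)*(57 + Y) (l(Y) = 2 + (Y + 57)*(Y - 14) = 2 + (57 + Y)*(-14 + Y) = 2 + (-14 + Y)*(57 + Y))
L = 50370 (L = 3*16790 = 50370)
g = 47956 (g = 50370 - 2414 = 47956)
(l(G) - O(164))/g = ((-796 + 6**2 + 43*6) - (-3 + 164))/47956 = ((-796 + 36 + 258) - 1*161)*(1/47956) = (-502 - 161)*(1/47956) = -663*1/47956 = -663/47956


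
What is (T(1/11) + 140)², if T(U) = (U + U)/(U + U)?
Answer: 19881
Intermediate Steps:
T(U) = 1 (T(U) = (2*U)/((2*U)) = (2*U)*(1/(2*U)) = 1)
(T(1/11) + 140)² = (1 + 140)² = 141² = 19881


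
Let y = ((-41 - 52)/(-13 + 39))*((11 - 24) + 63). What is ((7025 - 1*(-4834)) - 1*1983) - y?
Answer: 130713/13 ≈ 10055.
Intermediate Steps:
y = -2325/13 (y = (-93/26)*(-13 + 63) = -93*1/26*50 = -93/26*50 = -2325/13 ≈ -178.85)
((7025 - 1*(-4834)) - 1*1983) - y = ((7025 - 1*(-4834)) - 1*1983) - 1*(-2325/13) = ((7025 + 4834) - 1983) + 2325/13 = (11859 - 1983) + 2325/13 = 9876 + 2325/13 = 130713/13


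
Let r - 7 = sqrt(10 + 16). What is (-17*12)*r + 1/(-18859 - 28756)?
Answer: -67994221/47615 - 204*sqrt(26) ≈ -2468.2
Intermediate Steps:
r = 7 + sqrt(26) (r = 7 + sqrt(10 + 16) = 7 + sqrt(26) ≈ 12.099)
(-17*12)*r + 1/(-18859 - 28756) = (-17*12)*(7 + sqrt(26)) + 1/(-18859 - 28756) = -204*(7 + sqrt(26)) + 1/(-47615) = (-1428 - 204*sqrt(26)) - 1/47615 = -67994221/47615 - 204*sqrt(26)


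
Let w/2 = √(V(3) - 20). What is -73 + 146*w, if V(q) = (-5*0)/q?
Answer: -73 + 584*I*√5 ≈ -73.0 + 1305.9*I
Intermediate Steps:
V(q) = 0 (V(q) = 0/q = 0)
w = 4*I*√5 (w = 2*√(0 - 20) = 2*√(-20) = 2*(2*I*√5) = 4*I*√5 ≈ 8.9443*I)
-73 + 146*w = -73 + 146*(4*I*√5) = -73 + 584*I*√5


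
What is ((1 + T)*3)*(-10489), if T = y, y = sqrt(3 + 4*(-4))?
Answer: -31467 - 31467*I*sqrt(13) ≈ -31467.0 - 1.1346e+5*I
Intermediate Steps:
y = I*sqrt(13) (y = sqrt(3 - 16) = sqrt(-13) = I*sqrt(13) ≈ 3.6056*I)
T = I*sqrt(13) ≈ 3.6056*I
((1 + T)*3)*(-10489) = ((1 + I*sqrt(13))*3)*(-10489) = (3 + 3*I*sqrt(13))*(-10489) = -31467 - 31467*I*sqrt(13)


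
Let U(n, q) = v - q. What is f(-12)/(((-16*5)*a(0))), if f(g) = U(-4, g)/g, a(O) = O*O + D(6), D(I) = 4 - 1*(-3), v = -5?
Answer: 1/960 ≈ 0.0010417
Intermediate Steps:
D(I) = 7 (D(I) = 4 + 3 = 7)
a(O) = 7 + O**2 (a(O) = O*O + 7 = O**2 + 7 = 7 + O**2)
U(n, q) = -5 - q
f(g) = (-5 - g)/g
f(-12)/(((-16*5)*a(0))) = ((-5 - 1*(-12))/(-12))/(((-16*5)*(7 + 0**2))) = (-(-5 + 12)/12)/((-80*(7 + 0))) = (-1/12*7)/((-80*7)) = -7/12/(-560) = -7/12*(-1/560) = 1/960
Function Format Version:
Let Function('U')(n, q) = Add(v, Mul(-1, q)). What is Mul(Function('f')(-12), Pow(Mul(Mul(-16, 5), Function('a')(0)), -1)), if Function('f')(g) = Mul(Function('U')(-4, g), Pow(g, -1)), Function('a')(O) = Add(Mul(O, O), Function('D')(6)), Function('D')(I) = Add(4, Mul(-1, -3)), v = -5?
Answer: Rational(1, 960) ≈ 0.0010417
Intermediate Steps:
Function('D')(I) = 7 (Function('D')(I) = Add(4, 3) = 7)
Function('a')(O) = Add(7, Pow(O, 2)) (Function('a')(O) = Add(Mul(O, O), 7) = Add(Pow(O, 2), 7) = Add(7, Pow(O, 2)))
Function('U')(n, q) = Add(-5, Mul(-1, q))
Function('f')(g) = Mul(Pow(g, -1), Add(-5, Mul(-1, g))) (Function('f')(g) = Mul(Add(-5, Mul(-1, g)), Pow(g, -1)) = Mul(Pow(g, -1), Add(-5, Mul(-1, g))))
Mul(Function('f')(-12), Pow(Mul(Mul(-16, 5), Function('a')(0)), -1)) = Mul(Mul(Pow(-12, -1), Add(-5, Mul(-1, -12))), Pow(Mul(Mul(-16, 5), Add(7, Pow(0, 2))), -1)) = Mul(Mul(Rational(-1, 12), Add(-5, 12)), Pow(Mul(-80, Add(7, 0)), -1)) = Mul(Mul(Rational(-1, 12), 7), Pow(Mul(-80, 7), -1)) = Mul(Rational(-7, 12), Pow(-560, -1)) = Mul(Rational(-7, 12), Rational(-1, 560)) = Rational(1, 960)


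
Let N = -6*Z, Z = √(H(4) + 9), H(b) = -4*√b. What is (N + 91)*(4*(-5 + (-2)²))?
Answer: -340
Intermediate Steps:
Z = 1 (Z = √(-4*√4 + 9) = √(-4*2 + 9) = √(-8 + 9) = √1 = 1)
N = -6 (N = -6*1 = -6)
(N + 91)*(4*(-5 + (-2)²)) = (-6 + 91)*(4*(-5 + (-2)²)) = 85*(4*(-5 + 4)) = 85*(4*(-1)) = 85*(-4) = -340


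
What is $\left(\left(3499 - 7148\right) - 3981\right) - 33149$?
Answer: $-40779$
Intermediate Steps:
$\left(\left(3499 - 7148\right) - 3981\right) - 33149 = \left(-3649 - 3981\right) - 33149 = -7630 - 33149 = -40779$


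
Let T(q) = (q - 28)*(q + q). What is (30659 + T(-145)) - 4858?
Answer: 75971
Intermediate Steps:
T(q) = 2*q*(-28 + q) (T(q) = (-28 + q)*(2*q) = 2*q*(-28 + q))
(30659 + T(-145)) - 4858 = (30659 + 2*(-145)*(-28 - 145)) - 4858 = (30659 + 2*(-145)*(-173)) - 4858 = (30659 + 50170) - 4858 = 80829 - 4858 = 75971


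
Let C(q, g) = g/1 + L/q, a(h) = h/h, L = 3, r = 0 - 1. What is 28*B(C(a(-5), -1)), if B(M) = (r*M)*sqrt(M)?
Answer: -56*sqrt(2) ≈ -79.196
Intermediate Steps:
r = -1
a(h) = 1
C(q, g) = g + 3/q (C(q, g) = g/1 + 3/q = g*1 + 3/q = g + 3/q)
B(M) = -M**(3/2) (B(M) = (-M)*sqrt(M) = -M**(3/2))
28*B(C(a(-5), -1)) = 28*(-(-1 + 3/1)**(3/2)) = 28*(-(-1 + 3*1)**(3/2)) = 28*(-(-1 + 3)**(3/2)) = 28*(-2**(3/2)) = 28*(-2*sqrt(2)) = -56*sqrt(2)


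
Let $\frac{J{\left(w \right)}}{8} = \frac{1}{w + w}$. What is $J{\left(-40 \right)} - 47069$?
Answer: $- \frac{470691}{10} \approx -47069.0$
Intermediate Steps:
$J{\left(w \right)} = \frac{4}{w}$ ($J{\left(w \right)} = \frac{8}{w + w} = \frac{8}{2 w} = 8 \frac{1}{2 w} = \frac{4}{w}$)
$J{\left(-40 \right)} - 47069 = \frac{4}{-40} - 47069 = 4 \left(- \frac{1}{40}\right) - 47069 = - \frac{1}{10} - 47069 = - \frac{470691}{10}$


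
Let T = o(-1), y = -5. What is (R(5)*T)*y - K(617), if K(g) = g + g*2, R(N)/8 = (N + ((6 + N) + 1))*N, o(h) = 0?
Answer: -1851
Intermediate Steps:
R(N) = 8*N*(7 + 2*N) (R(N) = 8*((N + ((6 + N) + 1))*N) = 8*((N + (7 + N))*N) = 8*((7 + 2*N)*N) = 8*(N*(7 + 2*N)) = 8*N*(7 + 2*N))
T = 0
K(g) = 3*g (K(g) = g + 2*g = 3*g)
(R(5)*T)*y - K(617) = ((8*5*(7 + 2*5))*0)*(-5) - 3*617 = ((8*5*(7 + 10))*0)*(-5) - 1*1851 = ((8*5*17)*0)*(-5) - 1851 = (680*0)*(-5) - 1851 = 0*(-5) - 1851 = 0 - 1851 = -1851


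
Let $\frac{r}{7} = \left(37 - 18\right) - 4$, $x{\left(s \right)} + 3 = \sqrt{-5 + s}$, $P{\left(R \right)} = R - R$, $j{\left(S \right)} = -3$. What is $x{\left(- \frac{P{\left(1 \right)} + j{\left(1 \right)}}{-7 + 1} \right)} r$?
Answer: $-315 + \frac{105 i \sqrt{22}}{2} \approx -315.0 + 246.25 i$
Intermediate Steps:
$P{\left(R \right)} = 0$
$x{\left(s \right)} = -3 + \sqrt{-5 + s}$
$r = 105$ ($r = 7 \left(\left(37 - 18\right) - 4\right) = 7 \left(19 - 4\right) = 7 \cdot 15 = 105$)
$x{\left(- \frac{P{\left(1 \right)} + j{\left(1 \right)}}{-7 + 1} \right)} r = \left(-3 + \sqrt{-5 - \frac{0 - 3}{-7 + 1}}\right) 105 = \left(-3 + \sqrt{-5 - - \frac{3}{-6}}\right) 105 = \left(-3 + \sqrt{-5 - \left(-3\right) \left(- \frac{1}{6}\right)}\right) 105 = \left(-3 + \sqrt{-5 - \frac{1}{2}}\right) 105 = \left(-3 + \sqrt{- \frac{11}{2}}\right) 105 = \left(-3 + \frac{i \sqrt{22}}{2}\right) 105 = -315 + \frac{105 i \sqrt{22}}{2}$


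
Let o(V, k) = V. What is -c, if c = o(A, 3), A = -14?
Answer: 14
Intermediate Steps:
c = -14
-c = -1*(-14) = 14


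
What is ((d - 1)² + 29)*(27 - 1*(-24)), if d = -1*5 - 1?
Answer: 3978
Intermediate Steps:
d = -6 (d = -5 - 1 = -6)
((d - 1)² + 29)*(27 - 1*(-24)) = ((-6 - 1)² + 29)*(27 - 1*(-24)) = ((-7)² + 29)*(27 + 24) = (49 + 29)*51 = 78*51 = 3978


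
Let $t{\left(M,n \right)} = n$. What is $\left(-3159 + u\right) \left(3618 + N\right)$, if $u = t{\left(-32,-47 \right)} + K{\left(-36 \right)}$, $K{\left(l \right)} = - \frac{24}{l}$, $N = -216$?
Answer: $-10904544$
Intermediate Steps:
$u = - \frac{139}{3}$ ($u = -47 - \frac{24}{-36} = -47 - - \frac{2}{3} = -47 + \frac{2}{3} = - \frac{139}{3} \approx -46.333$)
$\left(-3159 + u\right) \left(3618 + N\right) = \left(-3159 - \frac{139}{3}\right) \left(3618 - 216\right) = \left(- \frac{9616}{3}\right) 3402 = -10904544$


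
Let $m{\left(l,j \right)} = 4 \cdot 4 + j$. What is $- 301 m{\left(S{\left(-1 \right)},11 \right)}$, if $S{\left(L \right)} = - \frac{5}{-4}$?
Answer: $-8127$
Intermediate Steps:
$S{\left(L \right)} = \frac{5}{4}$ ($S{\left(L \right)} = \left(-5\right) \left(- \frac{1}{4}\right) = \frac{5}{4}$)
$m{\left(l,j \right)} = 16 + j$
$- 301 m{\left(S{\left(-1 \right)},11 \right)} = - 301 \left(16 + 11\right) = \left(-301\right) 27 = -8127$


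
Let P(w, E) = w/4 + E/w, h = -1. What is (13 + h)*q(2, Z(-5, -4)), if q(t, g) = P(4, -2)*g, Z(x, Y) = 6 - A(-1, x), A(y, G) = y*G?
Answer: 6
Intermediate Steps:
A(y, G) = G*y
P(w, E) = w/4 + E/w (P(w, E) = w*(¼) + E/w = w/4 + E/w)
Z(x, Y) = 6 + x (Z(x, Y) = 6 - x*(-1) = 6 - (-1)*x = 6 + x)
q(t, g) = g/2 (q(t, g) = ((¼)*4 - 2/4)*g = (1 - 2*¼)*g = (1 - ½)*g = g/2)
(13 + h)*q(2, Z(-5, -4)) = (13 - 1)*((6 - 5)/2) = 12*((½)*1) = 12*(½) = 6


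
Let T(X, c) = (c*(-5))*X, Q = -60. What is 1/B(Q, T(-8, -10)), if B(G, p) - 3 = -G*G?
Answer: -1/3597 ≈ -0.00027801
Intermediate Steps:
T(X, c) = -5*X*c (T(X, c) = (-5*c)*X = -5*X*c)
B(G, p) = 3 - G**2 (B(G, p) = 3 - G*G = 3 - G**2)
1/B(Q, T(-8, -10)) = 1/(3 - 1*(-60)**2) = 1/(3 - 1*3600) = 1/(3 - 3600) = 1/(-3597) = -1/3597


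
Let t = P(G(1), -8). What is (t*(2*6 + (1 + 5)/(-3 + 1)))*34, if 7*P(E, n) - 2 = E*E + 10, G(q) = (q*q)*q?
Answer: 3978/7 ≈ 568.29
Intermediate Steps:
G(q) = q³ (G(q) = q²*q = q³)
P(E, n) = 12/7 + E²/7 (P(E, n) = 2/7 + (E*E + 10)/7 = 2/7 + (E² + 10)/7 = 2/7 + (10 + E²)/7 = 2/7 + (10/7 + E²/7) = 12/7 + E²/7)
t = 13/7 (t = 12/7 + (1³)²/7 = 12/7 + (⅐)*1² = 12/7 + (⅐)*1 = 12/7 + ⅐ = 13/7 ≈ 1.8571)
(t*(2*6 + (1 + 5)/(-3 + 1)))*34 = (13*(2*6 + (1 + 5)/(-3 + 1))/7)*34 = (13*(12 + 6/(-2))/7)*34 = (13*(12 + 6*(-½))/7)*34 = (13*(12 - 3)/7)*34 = ((13/7)*9)*34 = (117/7)*34 = 3978/7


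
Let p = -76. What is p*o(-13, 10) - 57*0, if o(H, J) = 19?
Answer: -1444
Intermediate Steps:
p*o(-13, 10) - 57*0 = -76*19 - 57*0 = -1444 + 0 = -1444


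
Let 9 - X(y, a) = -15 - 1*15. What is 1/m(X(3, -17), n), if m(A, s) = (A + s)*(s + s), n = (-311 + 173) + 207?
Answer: 1/14904 ≈ 6.7096e-5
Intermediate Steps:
X(y, a) = 39 (X(y, a) = 9 - (-15 - 1*15) = 9 - (-15 - 15) = 9 - 1*(-30) = 9 + 30 = 39)
n = 69 (n = -138 + 207 = 69)
m(A, s) = 2*s*(A + s) (m(A, s) = (A + s)*(2*s) = 2*s*(A + s))
1/m(X(3, -17), n) = 1/(2*69*(39 + 69)) = 1/(2*69*108) = 1/14904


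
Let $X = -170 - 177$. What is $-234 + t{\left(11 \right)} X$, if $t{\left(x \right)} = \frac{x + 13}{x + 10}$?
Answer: $- \frac{4414}{7} \approx -630.57$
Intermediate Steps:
$t{\left(x \right)} = \frac{13 + x}{10 + x}$
$X = -347$
$-234 + t{\left(11 \right)} X = -234 + \frac{13 + 11}{10 + 11} \left(-347\right) = -234 + \frac{1}{21} \cdot 24 \left(-347\right) = -234 + \frac{8}{7} \left(-347\right) = -234 - \frac{2776}{7} = - \frac{4414}{7}$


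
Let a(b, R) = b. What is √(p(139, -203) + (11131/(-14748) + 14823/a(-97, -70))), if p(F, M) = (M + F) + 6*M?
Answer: I*√734469660854817/715278 ≈ 37.889*I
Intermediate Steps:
p(F, M) = F + 7*M (p(F, M) = (F + M) + 6*M = F + 7*M)
√(p(139, -203) + (11131/(-14748) + 14823/a(-97, -70))) = √((139 + 7*(-203)) + (11131/(-14748) + 14823/(-97))) = √((139 - 1421) + (11131*(-1/14748) + 14823*(-1/97))) = √(-1282 + (-11131/14748 - 14823/97)) = √(-1282 - 219689311/1430556) = √(-2053662103/1430556) = I*√734469660854817/715278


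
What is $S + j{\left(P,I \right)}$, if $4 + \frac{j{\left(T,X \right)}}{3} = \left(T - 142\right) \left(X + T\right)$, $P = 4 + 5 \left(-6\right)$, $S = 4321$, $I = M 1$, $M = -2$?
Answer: $18421$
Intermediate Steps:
$I = -2$ ($I = \left(-2\right) 1 = -2$)
$P = -26$ ($P = 4 - 30 = -26$)
$j{\left(T,X \right)} = -12 + 3 \left(-142 + T\right) \left(T + X\right)$ ($j{\left(T,X \right)} = -12 + 3 \left(T - 142\right) \left(X + T\right) = -12 + 3 \left(-142 + T\right) \left(T + X\right)$)
$S + j{\left(P,I \right)} = 4321 - \left(-11916 - 2028 - 156\right) = 4321 + \left(-12 + 11076 + 852 + 3 \cdot 676 + 156\right) = 4321 + \left(-12 + 11076 + 852 + 2028 + 156\right) = 4321 + 14100 = 18421$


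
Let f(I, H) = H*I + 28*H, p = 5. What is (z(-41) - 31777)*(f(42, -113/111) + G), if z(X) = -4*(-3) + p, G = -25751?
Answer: 91032766960/111 ≈ 8.2012e+8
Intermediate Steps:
f(I, H) = 28*H + H*I
z(X) = 17 (z(X) = -4*(-3) + 5 = 12 + 5 = 17)
(z(-41) - 31777)*(f(42, -113/111) + G) = (17 - 31777)*((-113/111)*(28 + 42) - 25751) = -31760*(-113*1/111*70 - 25751) = -31760*(-113/111*70 - 25751) = -31760*(-7910/111 - 25751) = -31760*(-2866271/111) = 91032766960/111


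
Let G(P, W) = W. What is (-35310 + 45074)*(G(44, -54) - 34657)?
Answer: -338918204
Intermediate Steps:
(-35310 + 45074)*(G(44, -54) - 34657) = (-35310 + 45074)*(-54 - 34657) = 9764*(-34711) = -338918204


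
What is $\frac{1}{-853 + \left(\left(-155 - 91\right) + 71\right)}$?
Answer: $- \frac{1}{1028} \approx -0.00097276$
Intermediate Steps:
$\frac{1}{-853 + \left(\left(-155 - 91\right) + 71\right)} = \frac{1}{-853 + \left(-246 + 71\right)} = \frac{1}{-853 - 175} = \frac{1}{-1028} = - \frac{1}{1028}$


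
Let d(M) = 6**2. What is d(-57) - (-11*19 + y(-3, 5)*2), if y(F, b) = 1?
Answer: 243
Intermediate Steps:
d(M) = 36
d(-57) - (-11*19 + y(-3, 5)*2) = 36 - (-11*19 + 1*2) = 36 - (-209 + 2) = 36 - 1*(-207) = 36 + 207 = 243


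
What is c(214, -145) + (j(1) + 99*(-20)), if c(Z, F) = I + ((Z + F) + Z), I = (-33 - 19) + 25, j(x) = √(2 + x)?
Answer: -1724 + √3 ≈ -1722.3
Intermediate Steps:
I = -27 (I = -52 + 25 = -27)
c(Z, F) = -27 + F + 2*Z (c(Z, F) = -27 + ((Z + F) + Z) = -27 + ((F + Z) + Z) = -27 + (F + 2*Z) = -27 + F + 2*Z)
c(214, -145) + (j(1) + 99*(-20)) = (-27 - 145 + 2*214) + (√(2 + 1) + 99*(-20)) = (-27 - 145 + 428) + (√3 - 1980) = 256 + (-1980 + √3) = -1724 + √3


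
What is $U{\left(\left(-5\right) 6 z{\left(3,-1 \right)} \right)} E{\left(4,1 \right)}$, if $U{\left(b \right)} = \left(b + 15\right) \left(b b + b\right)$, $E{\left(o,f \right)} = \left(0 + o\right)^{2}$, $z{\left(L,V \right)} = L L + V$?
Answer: $-206496000$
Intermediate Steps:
$z{\left(L,V \right)} = V + L^{2}$ ($z{\left(L,V \right)} = L^{2} + V = V + L^{2}$)
$E{\left(o,f \right)} = o^{2}$
$U{\left(b \right)} = \left(15 + b\right) \left(b + b^{2}\right)$ ($U{\left(b \right)} = \left(15 + b\right) \left(b^{2} + b\right) = \left(15 + b\right) \left(b + b^{2}\right)$)
$U{\left(\left(-5\right) 6 z{\left(3,-1 \right)} \right)} E{\left(4,1 \right)} = \left(-5\right) 6 \left(-1 + 3^{2}\right) \left(15 + \left(\left(-5\right) 6 \left(-1 + 3^{2}\right)\right)^{2} + 16 \left(-5\right) 6 \left(-1 + 3^{2}\right)\right) 4^{2} = - 30 \left(-1 + 9\right) \left(15 + \left(- 30 \left(-1 + 9\right)\right)^{2} + 16 \left(- 30 \left(-1 + 9\right)\right)\right) 16 = \left(-30\right) 8 \left(15 + \left(\left(-30\right) 8\right)^{2} + 16 \left(\left(-30\right) 8\right)\right) 16 = - 240 \left(15 + \left(-240\right)^{2} + 16 \left(-240\right)\right) 16 = - 240 \left(15 + 57600 - 3840\right) 16 = \left(-240\right) 53775 \cdot 16 = \left(-12906000\right) 16 = -206496000$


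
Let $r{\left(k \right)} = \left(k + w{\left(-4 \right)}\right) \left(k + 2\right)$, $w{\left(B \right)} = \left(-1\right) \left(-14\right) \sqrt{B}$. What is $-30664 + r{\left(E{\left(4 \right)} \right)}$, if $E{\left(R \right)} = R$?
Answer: $-30640 + 168 i \approx -30640.0 + 168.0 i$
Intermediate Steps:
$w{\left(B \right)} = 14 \sqrt{B}$
$r{\left(k \right)} = \left(2 + k\right) \left(k + 28 i\right)$ ($r{\left(k \right)} = \left(k + 14 \sqrt{-4}\right) \left(k + 2\right) = \left(k + 14 \cdot 2 i\right) \left(2 + k\right) = \left(k + 28 i\right) \left(2 + k\right) = \left(2 + k\right) \left(k + 28 i\right)$)
$-30664 + r{\left(E{\left(4 \right)} \right)} = -30664 + \left(4^{2} + 56 i + 4 \left(2 + 28 i\right)\right) = -30664 + \left(16 + 56 i + \left(8 + 112 i\right)\right) = -30664 + \left(24 + 168 i\right) = -30640 + 168 i$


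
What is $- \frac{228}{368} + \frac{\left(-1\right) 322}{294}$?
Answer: $- \frac{3313}{1932} \approx -1.7148$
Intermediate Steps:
$- \frac{228}{368} + \frac{\left(-1\right) 322}{294} = \left(-228\right) \frac{1}{368} - \frac{23}{21} = - \frac{57}{92} - \frac{23}{21} = - \frac{3313}{1932}$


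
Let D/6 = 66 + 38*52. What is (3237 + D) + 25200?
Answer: 40689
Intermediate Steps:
D = 12252 (D = 6*(66 + 38*52) = 6*(66 + 1976) = 6*2042 = 12252)
(3237 + D) + 25200 = (3237 + 12252) + 25200 = 15489 + 25200 = 40689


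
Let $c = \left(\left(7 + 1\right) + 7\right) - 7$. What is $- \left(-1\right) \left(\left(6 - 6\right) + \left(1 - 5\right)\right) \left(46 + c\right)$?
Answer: $-216$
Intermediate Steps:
$c = 8$ ($c = \left(8 + 7\right) - 7 = 15 - 7 = 8$)
$- \left(-1\right) \left(\left(6 - 6\right) + \left(1 - 5\right)\right) \left(46 + c\right) = - \left(-1\right) \left(\left(6 - 6\right) + \left(1 - 5\right)\right) \left(46 + 8\right) = - \left(-1\right) \left(\left(6 - 6\right) + \left(1 - 5\right)\right) 54 = - \left(-1\right) \left(0 - 4\right) 54 = - \left(-1\right) \left(-4\right) 54 = \left(-1\right) 4 \cdot 54 = \left(-4\right) 54 = -216$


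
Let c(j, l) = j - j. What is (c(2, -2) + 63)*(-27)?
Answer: -1701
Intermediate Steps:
c(j, l) = 0
(c(2, -2) + 63)*(-27) = (0 + 63)*(-27) = 63*(-27) = -1701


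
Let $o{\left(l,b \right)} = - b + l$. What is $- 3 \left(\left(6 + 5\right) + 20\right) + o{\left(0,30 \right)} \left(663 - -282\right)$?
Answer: $-28443$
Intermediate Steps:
$o{\left(l,b \right)} = l - b$
$- 3 \left(\left(6 + 5\right) + 20\right) + o{\left(0,30 \right)} \left(663 - -282\right) = - 3 \left(\left(6 + 5\right) + 20\right) + \left(0 - 30\right) \left(663 - -282\right) = - 3 \left(11 + 20\right) + \left(0 - 30\right) \left(663 + 282\right) = \left(-3\right) 31 - 28350 = -93 - 28350 = -28443$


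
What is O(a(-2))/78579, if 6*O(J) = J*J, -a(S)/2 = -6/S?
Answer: 2/26193 ≈ 7.6356e-5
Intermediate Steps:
a(S) = 12/S (a(S) = -(-12)/S = 12/S)
O(J) = J**2/6 (O(J) = (J*J)/6 = J**2/6)
O(a(-2))/78579 = ((12/(-2))**2/6)/78579 = ((12*(-1/2))**2/6)*(1/78579) = ((1/6)*(-6)**2)*(1/78579) = ((1/6)*36)*(1/78579) = 6*(1/78579) = 2/26193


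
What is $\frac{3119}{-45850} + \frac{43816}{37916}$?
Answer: $\frac{472675899}{434612150} \approx 1.0876$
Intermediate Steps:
$\frac{3119}{-45850} + \frac{43816}{37916} = 3119 \left(- \frac{1}{45850}\right) + 43816 \cdot \frac{1}{37916} = - \frac{3119}{45850} + \frac{10954}{9479} = \frac{472675899}{434612150}$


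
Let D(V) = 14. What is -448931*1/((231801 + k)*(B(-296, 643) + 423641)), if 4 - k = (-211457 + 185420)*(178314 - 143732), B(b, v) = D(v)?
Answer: -448931/381562053784045 ≈ -1.1766e-9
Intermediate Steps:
B(b, v) = 14
k = 900411538 (k = 4 - (-211457 + 185420)*(178314 - 143732) = 4 - (-26037)*34582 = 4 - 1*(-900411534) = 4 + 900411534 = 900411538)
-448931*1/((231801 + k)*(B(-296, 643) + 423641)) = -448931*1/((14 + 423641)*(231801 + 900411538)) = -448931/(900643339*423655) = -448931/381562053784045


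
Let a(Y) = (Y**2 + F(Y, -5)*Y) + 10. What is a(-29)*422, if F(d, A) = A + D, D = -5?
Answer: 481502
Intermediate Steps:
F(d, A) = -5 + A (F(d, A) = A - 5 = -5 + A)
a(Y) = 10 + Y**2 - 10*Y (a(Y) = (Y**2 + (-5 - 5)*Y) + 10 = (Y**2 - 10*Y) + 10 = 10 + Y**2 - 10*Y)
a(-29)*422 = (10 + (-29)**2 - 10*(-29))*422 = (10 + 841 + 290)*422 = 1141*422 = 481502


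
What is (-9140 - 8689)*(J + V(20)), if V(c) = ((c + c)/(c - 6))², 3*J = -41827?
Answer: 1739026227/7 ≈ 2.4843e+8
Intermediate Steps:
J = -41827/3 (J = (⅓)*(-41827) = -41827/3 ≈ -13942.)
V(c) = 4*c²/(-6 + c)² (V(c) = ((2*c)/(-6 + c))² = (2*c/(-6 + c))² = 4*c²/(-6 + c)²)
(-9140 - 8689)*(J + V(20)) = (-9140 - 8689)*(-41827/3 + 4*20²/(-6 + 20)²) = -17829*(-41827/3 + 4*400/14²) = -17829*(-41827/3 + 4*400*(1/196)) = -17829*(-41827/3 + 400/49) = -17829*(-2048323/147) = 1739026227/7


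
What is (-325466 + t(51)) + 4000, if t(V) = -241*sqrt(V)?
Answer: -321466 - 241*sqrt(51) ≈ -3.2319e+5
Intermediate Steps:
(-325466 + t(51)) + 4000 = (-325466 - 241*sqrt(51)) + 4000 = -321466 - 241*sqrt(51)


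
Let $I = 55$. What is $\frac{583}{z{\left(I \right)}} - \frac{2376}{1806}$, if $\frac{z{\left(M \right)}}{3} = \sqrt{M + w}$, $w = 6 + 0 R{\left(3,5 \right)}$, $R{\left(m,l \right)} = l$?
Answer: $- \frac{396}{301} + \frac{583 \sqrt{61}}{183} \approx 23.566$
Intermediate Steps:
$w = 6$ ($w = 6 + 0 \cdot 5 = 6 + 0 = 6$)
$z{\left(M \right)} = 3 \sqrt{6 + M}$ ($z{\left(M \right)} = 3 \sqrt{M + 6} = 3 \sqrt{6 + M}$)
$\frac{583}{z{\left(I \right)}} - \frac{2376}{1806} = \frac{583}{3 \sqrt{6 + 55}} - \frac{2376}{1806} = \frac{583}{3 \sqrt{61}} - \frac{396}{301} = 583 \frac{\sqrt{61}}{183} - \frac{396}{301} = \frac{583 \sqrt{61}}{183} - \frac{396}{301} = - \frac{396}{301} + \frac{583 \sqrt{61}}{183}$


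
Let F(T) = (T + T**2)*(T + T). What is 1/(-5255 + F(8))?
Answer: -1/4103 ≈ -0.00024372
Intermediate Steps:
F(T) = 2*T*(T + T**2) (F(T) = (T + T**2)*(2*T) = 2*T*(T + T**2))
1/(-5255 + F(8)) = 1/(-5255 + 2*8**2*(1 + 8)) = 1/(-5255 + 2*64*9) = 1/(-5255 + 1152) = 1/(-4103) = -1/4103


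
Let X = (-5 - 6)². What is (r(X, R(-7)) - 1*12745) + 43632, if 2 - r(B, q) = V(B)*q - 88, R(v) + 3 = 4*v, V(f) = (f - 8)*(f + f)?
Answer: 878703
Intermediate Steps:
V(f) = 2*f*(-8 + f) (V(f) = (-8 + f)*(2*f) = 2*f*(-8 + f))
X = 121 (X = (-11)² = 121)
R(v) = -3 + 4*v
r(B, q) = 90 - 2*B*q*(-8 + B) (r(B, q) = 2 - ((2*B*(-8 + B))*q - 88) = 2 - (2*B*q*(-8 + B) - 88) = 2 - (-88 + 2*B*q*(-8 + B)) = 2 + (88 - 2*B*q*(-8 + B)) = 90 - 2*B*q*(-8 + B))
(r(X, R(-7)) - 1*12745) + 43632 = ((90 - 2*121*(-3 + 4*(-7))*(-8 + 121)) - 1*12745) + 43632 = ((90 - 2*121*(-3 - 28)*113) - 12745) + 43632 = ((90 - 2*121*(-31)*113) - 12745) + 43632 = ((90 + 847726) - 12745) + 43632 = (847816 - 12745) + 43632 = 835071 + 43632 = 878703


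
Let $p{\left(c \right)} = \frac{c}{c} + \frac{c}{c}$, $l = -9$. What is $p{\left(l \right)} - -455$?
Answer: $457$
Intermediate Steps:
$p{\left(c \right)} = 2$ ($p{\left(c \right)} = 1 + 1 = 2$)
$p{\left(l \right)} - -455 = 2 - -455 = 2 + 455 = 457$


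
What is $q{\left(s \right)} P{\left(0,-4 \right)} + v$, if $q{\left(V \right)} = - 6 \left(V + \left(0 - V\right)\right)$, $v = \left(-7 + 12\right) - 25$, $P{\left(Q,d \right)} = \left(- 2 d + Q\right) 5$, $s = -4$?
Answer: $-20$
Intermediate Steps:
$P{\left(Q,d \right)} = - 10 d + 5 Q$ ($P{\left(Q,d \right)} = \left(Q - 2 d\right) 5 = - 10 d + 5 Q$)
$v = -20$ ($v = 5 - 25 = -20$)
$q{\left(V \right)} = 0$ ($q{\left(V \right)} = - 6 \left(V - V\right) = \left(-6\right) 0 = 0$)
$q{\left(s \right)} P{\left(0,-4 \right)} + v = 0 \left(\left(-10\right) \left(-4\right) + 5 \cdot 0\right) - 20 = 0 \left(40 + 0\right) - 20 = 0 \cdot 40 - 20 = 0 - 20 = -20$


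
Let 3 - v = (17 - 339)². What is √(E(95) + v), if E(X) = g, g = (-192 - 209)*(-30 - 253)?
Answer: 13*√58 ≈ 99.005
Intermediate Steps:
g = 113483 (g = -401*(-283) = 113483)
v = -103681 (v = 3 - (17 - 339)² = 3 - 1*(-322)² = 3 - 1*103684 = 3 - 103684 = -103681)
E(X) = 113483
√(E(95) + v) = √(113483 - 103681) = √9802 = 13*√58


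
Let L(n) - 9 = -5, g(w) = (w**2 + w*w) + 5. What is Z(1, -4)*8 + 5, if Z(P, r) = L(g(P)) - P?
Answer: 29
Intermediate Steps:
g(w) = 5 + 2*w**2 (g(w) = (w**2 + w**2) + 5 = 2*w**2 + 5 = 5 + 2*w**2)
L(n) = 4 (L(n) = 9 - 5 = 4)
Z(P, r) = 4 - P
Z(1, -4)*8 + 5 = (4 - 1*1)*8 + 5 = (4 - 1)*8 + 5 = 3*8 + 5 = 24 + 5 = 29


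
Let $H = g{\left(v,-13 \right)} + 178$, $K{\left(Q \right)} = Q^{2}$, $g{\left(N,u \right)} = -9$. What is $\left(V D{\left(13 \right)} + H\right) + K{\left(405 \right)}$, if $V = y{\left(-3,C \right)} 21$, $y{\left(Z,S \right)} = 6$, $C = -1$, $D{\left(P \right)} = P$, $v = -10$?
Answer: $165832$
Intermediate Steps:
$V = 126$ ($V = 6 \cdot 21 = 126$)
$H = 169$ ($H = -9 + 178 = 169$)
$\left(V D{\left(13 \right)} + H\right) + K{\left(405 \right)} = \left(126 \cdot 13 + 169\right) + 405^{2} = \left(1638 + 169\right) + 164025 = 1807 + 164025 = 165832$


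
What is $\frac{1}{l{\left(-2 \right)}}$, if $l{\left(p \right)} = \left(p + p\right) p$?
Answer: $\frac{1}{8} \approx 0.125$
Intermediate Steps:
$l{\left(p \right)} = 2 p^{2}$ ($l{\left(p \right)} = 2 p p = 2 p^{2}$)
$\frac{1}{l{\left(-2 \right)}} = \frac{1}{2 \left(-2\right)^{2}} = \frac{1}{2 \cdot 4} = \frac{1}{8}$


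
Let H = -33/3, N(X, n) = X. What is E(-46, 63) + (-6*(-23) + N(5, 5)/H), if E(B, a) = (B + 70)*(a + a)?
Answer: 34777/11 ≈ 3161.5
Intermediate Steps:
E(B, a) = 2*a*(70 + B) (E(B, a) = (70 + B)*(2*a) = 2*a*(70 + B))
H = -11 (H = -33*⅓ = -11)
E(-46, 63) + (-6*(-23) + N(5, 5)/H) = 2*63*(70 - 46) + (-6*(-23) + 5/(-11)) = 2*63*24 + (138 + 5*(-1/11)) = 3024 + (138 - 5/11) = 3024 + 1513/11 = 34777/11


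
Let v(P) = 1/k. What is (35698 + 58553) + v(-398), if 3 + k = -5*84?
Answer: 39868172/423 ≈ 94251.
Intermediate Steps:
k = -423 (k = -3 - 5*84 = -3 - 420 = -423)
v(P) = -1/423 (v(P) = 1/(-423) = -1/423)
(35698 + 58553) + v(-398) = (35698 + 58553) - 1/423 = 94251 - 1/423 = 39868172/423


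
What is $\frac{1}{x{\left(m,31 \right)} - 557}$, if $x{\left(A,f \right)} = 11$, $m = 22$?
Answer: $- \frac{1}{546} \approx -0.0018315$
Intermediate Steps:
$\frac{1}{x{\left(m,31 \right)} - 557} = \frac{1}{11 - 557} = \frac{1}{-546} = - \frac{1}{546}$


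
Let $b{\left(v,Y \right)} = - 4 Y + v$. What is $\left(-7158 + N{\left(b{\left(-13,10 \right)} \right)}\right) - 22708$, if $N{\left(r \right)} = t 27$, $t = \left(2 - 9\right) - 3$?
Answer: $-30136$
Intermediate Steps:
$b{\left(v,Y \right)} = v - 4 Y$
$t = -10$ ($t = \left(2 - 9\right) - 3 = -7 - 3 = -10$)
$N{\left(r \right)} = -270$ ($N{\left(r \right)} = \left(-10\right) 27 = -270$)
$\left(-7158 + N{\left(b{\left(-13,10 \right)} \right)}\right) - 22708 = \left(-7158 - 270\right) - 22708 = -7428 - 22708 = -30136$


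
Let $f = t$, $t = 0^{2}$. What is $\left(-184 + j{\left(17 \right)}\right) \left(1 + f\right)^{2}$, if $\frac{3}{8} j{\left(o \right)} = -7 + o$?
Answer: $- \frac{472}{3} \approx -157.33$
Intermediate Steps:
$t = 0$
$f = 0$
$j{\left(o \right)} = - \frac{56}{3} + \frac{8 o}{3}$ ($j{\left(o \right)} = \frac{8 \left(-7 + o\right)}{3} = - \frac{56}{3} + \frac{8 o}{3}$)
$\left(-184 + j{\left(17 \right)}\right) \left(1 + f\right)^{2} = \left(-184 + \left(- \frac{56}{3} + \frac{8}{3} \cdot 17\right)\right) \left(1 + 0\right)^{2} = \left(-184 + \left(- \frac{56}{3} + \frac{136}{3}\right)\right) 1^{2} = \left(-184 + \frac{80}{3}\right) 1 = \left(- \frac{472}{3}\right) 1 = - \frac{472}{3}$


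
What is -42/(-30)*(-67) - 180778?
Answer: -904359/5 ≈ -1.8087e+5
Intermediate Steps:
-42/(-30)*(-67) - 180778 = -42*(-1/30)*(-67) - 180778 = (7/5)*(-67) - 180778 = -469/5 - 180778 = -904359/5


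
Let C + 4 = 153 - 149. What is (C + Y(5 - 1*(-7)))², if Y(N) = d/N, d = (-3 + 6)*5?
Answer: 25/16 ≈ 1.5625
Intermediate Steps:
C = 0 (C = -4 + (153 - 149) = -4 + 4 = 0)
d = 15 (d = 3*5 = 15)
Y(N) = 15/N
(C + Y(5 - 1*(-7)))² = (0 + 15/(5 - 1*(-7)))² = (0 + 15/(5 + 7))² = (0 + 15/12)² = (0 + 15*(1/12))² = (0 + 5/4)² = (5/4)² = 25/16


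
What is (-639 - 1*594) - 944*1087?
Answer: -1027361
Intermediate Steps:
(-639 - 1*594) - 944*1087 = (-639 - 594) - 1026128 = -1233 - 1026128 = -1027361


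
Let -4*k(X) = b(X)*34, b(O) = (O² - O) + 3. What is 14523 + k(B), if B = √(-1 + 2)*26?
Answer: 17945/2 ≈ 8972.5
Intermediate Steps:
b(O) = 3 + O² - O
B = 26 (B = √1*26 = 1*26 = 26)
k(X) = -51/2 - 17*X²/2 + 17*X/2 (k(X) = -(3 + X² - X)*34/4 = -(102 - 34*X + 34*X²)/4 = -51/2 - 17*X²/2 + 17*X/2)
14523 + k(B) = 14523 + (-51/2 - 17/2*26² + (17/2)*26) = 14523 + (-51/2 - 17/2*676 + 221) = 14523 + (-51/2 - 5746 + 221) = 14523 - 11101/2 = 17945/2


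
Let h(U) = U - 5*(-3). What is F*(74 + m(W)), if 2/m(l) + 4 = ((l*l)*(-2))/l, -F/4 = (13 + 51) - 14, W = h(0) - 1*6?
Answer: -162600/11 ≈ -14782.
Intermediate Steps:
h(U) = 15 + U (h(U) = U + 15 = 15 + U)
W = 9 (W = (15 + 0) - 1*6 = 15 - 6 = 9)
F = -200 (F = -4*((13 + 51) - 14) = -4*(64 - 14) = -4*50 = -200)
m(l) = 2/(-4 - 2*l) (m(l) = 2/(-4 + ((l*l)*(-2))/l) = 2/(-4 + (l²*(-2))/l) = 2/(-4 + (-2*l²)/l) = 2/(-4 - 2*l))
F*(74 + m(W)) = -200*(74 - 1/(2 + 9)) = -200*(74 - 1/11) = -200*813/11 = -162600/11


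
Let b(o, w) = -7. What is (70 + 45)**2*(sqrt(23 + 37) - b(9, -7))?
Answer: 92575 + 26450*sqrt(15) ≈ 1.9502e+5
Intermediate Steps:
(70 + 45)**2*(sqrt(23 + 37) - b(9, -7)) = (70 + 45)**2*(sqrt(23 + 37) - 1*(-7)) = 115**2*(sqrt(60) + 7) = 13225*(2*sqrt(15) + 7) = 13225*(7 + 2*sqrt(15)) = 92575 + 26450*sqrt(15)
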